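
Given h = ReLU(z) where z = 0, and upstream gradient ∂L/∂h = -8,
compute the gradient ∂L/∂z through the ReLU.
∂L/∂z = 0

h = ReLU(0) = 0
At z = 0: ∂h/∂z = 0 (by convention)
∂L/∂z = ∂L/∂h · ∂h/∂z = -8 × 0 = 0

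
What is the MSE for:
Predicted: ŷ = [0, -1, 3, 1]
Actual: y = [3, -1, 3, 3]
MSE = 3.25

MSE = (1/4)((0-3)² + (-1--1)² + (3-3)² + (1-3)²) = (1/4)(9 + 0 + 0 + 4) = 3.25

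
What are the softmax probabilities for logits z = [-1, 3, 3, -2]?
p = [0.009, 0.4938, 0.4938, 0.0033]

exp(z) = [0.3679, 20.09, 20.09, 0.1353]
Sum = 40.67
p = [0.009, 0.4938, 0.4938, 0.0033]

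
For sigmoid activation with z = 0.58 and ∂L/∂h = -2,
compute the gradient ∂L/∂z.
∂L/∂z = -0.4602

σ(0.58) = 0.6411
σ'(0.58) = σ(0.58)(1 - σ(0.58)) = 0.6411 × 0.3589 = 0.2301
∂L/∂z = ∂L/∂h · σ'(z) = -2 × 0.2301 = -0.4602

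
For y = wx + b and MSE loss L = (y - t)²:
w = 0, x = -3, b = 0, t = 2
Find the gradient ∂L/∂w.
∂L/∂w = 12

y = wx + b = (0)(-3) + 0 = 0
∂L/∂y = 2(y - t) = 2(0 - 2) = -4
∂y/∂w = x = -3
∂L/∂w = ∂L/∂y · ∂y/∂w = -4 × -3 = 12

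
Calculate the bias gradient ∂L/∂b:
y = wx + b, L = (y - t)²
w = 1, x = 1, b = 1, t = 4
∂L/∂b = -4

y = wx + b = (1)(1) + 1 = 2
∂L/∂y = 2(y - t) = 2(2 - 4) = -4
∂y/∂b = 1
∂L/∂b = ∂L/∂y · ∂y/∂b = -4 × 1 = -4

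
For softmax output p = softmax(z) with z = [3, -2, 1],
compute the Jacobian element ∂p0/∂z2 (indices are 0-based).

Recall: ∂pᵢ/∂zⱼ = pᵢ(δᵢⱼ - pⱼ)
∂p0/∂z2 = -0.1038

p = softmax(z) = [0.8756, 0.0059, 0.1185]
p0 = 0.8756, p2 = 0.1185

∂p0/∂z2 = -p0 × p2 = -0.8756 × 0.1185 = -0.1038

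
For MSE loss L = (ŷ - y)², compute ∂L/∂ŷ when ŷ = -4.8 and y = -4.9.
∂L/∂ŷ = 0.2

∂L/∂ŷ = 2(ŷ - y) = 2(-4.8 - -4.9) = 2(0.1) = 0.2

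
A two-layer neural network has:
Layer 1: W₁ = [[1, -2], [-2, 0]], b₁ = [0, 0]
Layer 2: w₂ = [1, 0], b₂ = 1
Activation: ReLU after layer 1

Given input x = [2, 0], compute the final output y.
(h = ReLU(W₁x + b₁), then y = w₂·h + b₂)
y = 3

Layer 1 pre-activation: z₁ = [2, -4]
After ReLU: h = [2, 0]
Layer 2 output: y = 1×2 + 0×0 + 1 = 3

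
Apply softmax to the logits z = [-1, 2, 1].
p = [0.0351, 0.7054, 0.2595]

exp(z) = [0.3679, 7.389, 2.718]
Sum = 10.48
p = [0.0351, 0.7054, 0.2595]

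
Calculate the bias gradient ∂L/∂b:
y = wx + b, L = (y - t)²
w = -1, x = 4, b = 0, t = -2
∂L/∂b = -4

y = wx + b = (-1)(4) + 0 = -4
∂L/∂y = 2(y - t) = 2(-4 - -2) = -4
∂y/∂b = 1
∂L/∂b = ∂L/∂y · ∂y/∂b = -4 × 1 = -4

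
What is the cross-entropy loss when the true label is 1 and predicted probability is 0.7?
L = 0.3567

L = -1·log(0.7) - 0·log(0.3) = -log(0.7) = 0.3567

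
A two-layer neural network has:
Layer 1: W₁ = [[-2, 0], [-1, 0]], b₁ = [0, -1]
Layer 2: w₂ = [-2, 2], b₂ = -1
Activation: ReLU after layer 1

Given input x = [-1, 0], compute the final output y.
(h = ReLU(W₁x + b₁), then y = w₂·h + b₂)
y = -5

Layer 1 pre-activation: z₁ = [2, 0]
After ReLU: h = [2, 0]
Layer 2 output: y = -2×2 + 2×0 + -1 = -5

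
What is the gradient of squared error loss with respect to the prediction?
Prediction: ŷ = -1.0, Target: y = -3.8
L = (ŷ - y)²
∂L/∂ŷ = 5.6

∂L/∂ŷ = 2(ŷ - y) = 2(-1.0 - -3.8) = 2(2.8) = 5.6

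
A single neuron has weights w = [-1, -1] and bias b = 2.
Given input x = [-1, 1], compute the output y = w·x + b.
y = 2

y = (-1)(-1) + (-1)(1) + 2 = 2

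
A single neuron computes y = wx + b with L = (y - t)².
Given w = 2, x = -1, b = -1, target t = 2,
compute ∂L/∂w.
∂L/∂w = 10

y = wx + b = (2)(-1) + -1 = -3
∂L/∂y = 2(y - t) = 2(-3 - 2) = -10
∂y/∂w = x = -1
∂L/∂w = ∂L/∂y · ∂y/∂w = -10 × -1 = 10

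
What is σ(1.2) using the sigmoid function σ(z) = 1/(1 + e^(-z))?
0.7685

sigmoid(1.2) = 1/(1 + e^(-1.2)) = 1/(1 + 0.3012) = 0.7685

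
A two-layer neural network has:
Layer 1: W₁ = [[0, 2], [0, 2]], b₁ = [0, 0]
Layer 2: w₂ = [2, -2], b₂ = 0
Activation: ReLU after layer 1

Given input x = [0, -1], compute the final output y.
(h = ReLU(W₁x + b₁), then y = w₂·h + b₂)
y = 0

Layer 1 pre-activation: z₁ = [-2, -2]
After ReLU: h = [0, 0]
Layer 2 output: y = 2×0 + -2×0 + 0 = 0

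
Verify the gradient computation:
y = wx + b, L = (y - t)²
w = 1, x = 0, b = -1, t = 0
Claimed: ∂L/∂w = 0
Correct

y = (1)(0) + -1 = -1
∂L/∂y = 2(y - t) = 2(-1 - 0) = -2
∂y/∂w = x = 0
∂L/∂w = -2 × 0 = 0

Claimed value: 0
Correct: The correct gradient is 0.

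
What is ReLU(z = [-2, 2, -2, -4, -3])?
h = [0, 2, 0, 0, 0]

ReLU applied element-wise: max(0,-2)=0, max(0,2)=2, max(0,-2)=0, max(0,-4)=0, max(0,-3)=0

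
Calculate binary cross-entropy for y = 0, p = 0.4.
L = 0.5108

L = -0·log(0.4) - 1·log(0.6) = -log(0.6) = 0.5108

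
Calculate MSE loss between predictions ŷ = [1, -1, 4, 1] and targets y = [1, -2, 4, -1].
MSE = 1.25

MSE = (1/4)((1-1)² + (-1--2)² + (4-4)² + (1--1)²) = (1/4)(0 + 1 + 0 + 4) = 1.25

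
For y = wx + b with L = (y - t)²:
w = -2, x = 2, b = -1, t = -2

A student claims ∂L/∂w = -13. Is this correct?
Incorrect

y = (-2)(2) + -1 = -5
∂L/∂y = 2(y - t) = 2(-5 - -2) = -6
∂y/∂w = x = 2
∂L/∂w = -6 × 2 = -12

Claimed value: -13
Incorrect: The correct gradient is -12.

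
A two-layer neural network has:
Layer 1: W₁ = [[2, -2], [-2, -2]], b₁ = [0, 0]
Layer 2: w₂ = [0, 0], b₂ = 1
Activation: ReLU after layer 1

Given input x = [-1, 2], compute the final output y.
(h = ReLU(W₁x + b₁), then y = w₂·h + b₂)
y = 1

Layer 1 pre-activation: z₁ = [-6, -2]
After ReLU: h = [0, 0]
Layer 2 output: y = 0×0 + 0×0 + 1 = 1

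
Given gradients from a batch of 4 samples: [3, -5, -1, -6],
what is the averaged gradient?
Average gradient = -2.25

Average = (1/4)(3 + -5 + -1 + -6) = -9/4 = -2.25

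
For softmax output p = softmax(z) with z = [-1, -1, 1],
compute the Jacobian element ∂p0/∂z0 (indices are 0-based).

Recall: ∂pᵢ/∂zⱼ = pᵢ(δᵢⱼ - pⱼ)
∂p0/∂z0 = 0.09516

p = softmax(z) = [0.1065, 0.1065, 0.787]
p0 = 0.1065

∂p0/∂z0 = p0(1 - p0) = 0.1065 × (1 - 0.1065) = 0.09516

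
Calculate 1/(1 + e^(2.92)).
0.05117

sigmoid(-2.92) = 1/(1 + e^(2.92)) = 1/(1 + 18.54) = 0.05117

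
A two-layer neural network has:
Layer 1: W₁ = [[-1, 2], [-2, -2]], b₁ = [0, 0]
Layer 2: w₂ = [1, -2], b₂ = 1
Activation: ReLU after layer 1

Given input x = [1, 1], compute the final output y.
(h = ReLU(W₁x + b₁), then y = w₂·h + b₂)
y = 2

Layer 1 pre-activation: z₁ = [1, -4]
After ReLU: h = [1, 0]
Layer 2 output: y = 1×1 + -2×0 + 1 = 2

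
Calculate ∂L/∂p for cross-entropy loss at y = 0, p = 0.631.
∂L/∂p = 2.71

∂L/∂p = -y/p + (1-y)/(1-p) = 0 + 1/0.369 = 2.71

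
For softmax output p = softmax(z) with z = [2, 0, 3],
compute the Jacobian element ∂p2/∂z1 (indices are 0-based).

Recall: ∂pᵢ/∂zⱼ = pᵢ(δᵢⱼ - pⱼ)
∂p2/∂z1 = -0.02477

p = softmax(z) = [0.2595, 0.03512, 0.7054]
p2 = 0.7054, p1 = 0.03512

∂p2/∂z1 = -p2 × p1 = -0.7054 × 0.03512 = -0.02477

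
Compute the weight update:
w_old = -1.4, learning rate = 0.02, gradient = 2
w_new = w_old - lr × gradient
w_new = -1.44

w_new = w - η·∂L/∂w = -1.4 - 0.02×(2) = -1.4 - (0.04) = -1.44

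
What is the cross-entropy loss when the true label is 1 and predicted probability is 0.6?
L = 0.5108

L = -1·log(0.6) - 0·log(0.4) = -log(0.6) = 0.5108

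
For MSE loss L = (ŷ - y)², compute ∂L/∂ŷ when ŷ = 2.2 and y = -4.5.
∂L/∂ŷ = 13.4

∂L/∂ŷ = 2(ŷ - y) = 2(2.2 - -4.5) = 2(6.7) = 13.4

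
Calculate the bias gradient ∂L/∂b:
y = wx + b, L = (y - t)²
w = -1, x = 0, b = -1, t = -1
∂L/∂b = 0

y = wx + b = (-1)(0) + -1 = -1
∂L/∂y = 2(y - t) = 2(-1 - -1) = 0
∂y/∂b = 1
∂L/∂b = ∂L/∂y · ∂y/∂b = 0 × 1 = 0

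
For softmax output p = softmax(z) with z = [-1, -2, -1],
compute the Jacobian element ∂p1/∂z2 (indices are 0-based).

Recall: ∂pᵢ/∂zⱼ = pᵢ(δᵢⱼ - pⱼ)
∂p1/∂z2 = -0.06561

p = softmax(z) = [0.4223, 0.1554, 0.4223]
p1 = 0.1554, p2 = 0.4223

∂p1/∂z2 = -p1 × p2 = -0.1554 × 0.4223 = -0.06561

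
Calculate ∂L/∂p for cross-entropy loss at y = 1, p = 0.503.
∂L/∂p = -1.988

∂L/∂p = -y/p + (1-y)/(1-p) = -1/0.503 + 0 = -1.988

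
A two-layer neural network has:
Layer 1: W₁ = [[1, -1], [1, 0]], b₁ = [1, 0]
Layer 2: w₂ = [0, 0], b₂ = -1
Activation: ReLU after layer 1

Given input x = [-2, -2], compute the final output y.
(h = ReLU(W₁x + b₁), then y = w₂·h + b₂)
y = -1

Layer 1 pre-activation: z₁ = [1, -2]
After ReLU: h = [1, 0]
Layer 2 output: y = 0×1 + 0×0 + -1 = -1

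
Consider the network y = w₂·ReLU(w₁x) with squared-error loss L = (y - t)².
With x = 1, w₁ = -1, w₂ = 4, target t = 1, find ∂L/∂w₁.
∂L/∂w₁ = 0

Forward pass:
z = w₁x = -1×1 = -1
h = ReLU(-1) = 0
y = w₂h = 4×0 = 0

Backward pass:
∂L/∂y = 2(y - t) = 2(0 - 1) = -2
∂y/∂h = w₂ = 4
∂h/∂z = 0 (ReLU derivative)
∂z/∂w₁ = x = 1

∂L/∂w₁ = -2 × 4 × 0 × 1 = 0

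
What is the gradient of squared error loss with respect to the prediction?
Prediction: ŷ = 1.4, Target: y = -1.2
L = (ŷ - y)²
∂L/∂ŷ = 5.2

∂L/∂ŷ = 2(ŷ - y) = 2(1.4 - -1.2) = 2(2.6) = 5.2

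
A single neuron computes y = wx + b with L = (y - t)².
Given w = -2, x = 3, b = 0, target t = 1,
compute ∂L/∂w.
∂L/∂w = -42

y = wx + b = (-2)(3) + 0 = -6
∂L/∂y = 2(y - t) = 2(-6 - 1) = -14
∂y/∂w = x = 3
∂L/∂w = ∂L/∂y · ∂y/∂w = -14 × 3 = -42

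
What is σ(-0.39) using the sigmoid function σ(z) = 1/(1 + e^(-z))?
0.4037

sigmoid(-0.39) = 1/(1 + e^(0.39)) = 1/(1 + 1.477) = 0.4037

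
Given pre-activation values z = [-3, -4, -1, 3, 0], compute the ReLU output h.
h = [0, 0, 0, 3, 0]

ReLU applied element-wise: max(0,-3)=0, max(0,-4)=0, max(0,-1)=0, max(0,3)=3, max(0,0)=0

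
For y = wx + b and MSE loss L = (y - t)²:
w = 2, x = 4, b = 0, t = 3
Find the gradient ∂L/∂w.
∂L/∂w = 40

y = wx + b = (2)(4) + 0 = 8
∂L/∂y = 2(y - t) = 2(8 - 3) = 10
∂y/∂w = x = 4
∂L/∂w = ∂L/∂y · ∂y/∂w = 10 × 4 = 40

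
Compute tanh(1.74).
0.9402

tanh(1.74) = (e^(1.74) - e^(-1.74))/(e^(1.74) + e^(-1.74)) = 0.9402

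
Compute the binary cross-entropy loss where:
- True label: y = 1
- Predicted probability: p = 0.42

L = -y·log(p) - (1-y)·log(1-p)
L = 0.8675

L = -1·log(0.42) - 0·log(0.58) = -log(0.42) = 0.8675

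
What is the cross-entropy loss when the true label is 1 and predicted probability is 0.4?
L = 0.9163

L = -1·log(0.4) - 0·log(0.6) = -log(0.4) = 0.9163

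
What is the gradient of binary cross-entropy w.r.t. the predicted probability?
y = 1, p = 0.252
∂L/∂p = -3.968

∂L/∂p = -y/p + (1-y)/(1-p) = -1/0.252 + 0 = -3.968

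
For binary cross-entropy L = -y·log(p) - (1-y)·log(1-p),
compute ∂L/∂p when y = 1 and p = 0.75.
∂L/∂p = -1.333

∂L/∂p = -y/p + (1-y)/(1-p) = -1/0.75 + 0 = -1.333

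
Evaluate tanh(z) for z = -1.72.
-0.9379

tanh(-1.72) = (e^(-1.72) - e^(1.72))/(e^(-1.72) + e^(1.72)) = -0.9379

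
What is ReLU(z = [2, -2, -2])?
h = [2, 0, 0]

ReLU applied element-wise: max(0,2)=2, max(0,-2)=0, max(0,-2)=0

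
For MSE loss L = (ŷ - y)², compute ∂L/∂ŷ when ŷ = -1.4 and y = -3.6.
∂L/∂ŷ = 4.4

∂L/∂ŷ = 2(ŷ - y) = 2(-1.4 - -3.6) = 2(2.2) = 4.4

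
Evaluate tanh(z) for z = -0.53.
-0.4854

tanh(-0.53) = (e^(-0.53) - e^(0.53))/(e^(-0.53) + e^(0.53)) = -0.4854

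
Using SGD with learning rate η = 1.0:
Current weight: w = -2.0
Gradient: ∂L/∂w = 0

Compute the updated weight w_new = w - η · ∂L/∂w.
w_new = -2

w_new = w - η·∂L/∂w = -2.0 - 1.0×(0) = -2.0 - (0) = -2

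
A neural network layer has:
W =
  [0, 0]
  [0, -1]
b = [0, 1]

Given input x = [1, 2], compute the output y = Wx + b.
y = [0, -1]

Wx = [0×1 + 0×2, 0×1 + -1×2]
   = [0, -2]
y = Wx + b = [0 + 0, -2 + 1] = [0, -1]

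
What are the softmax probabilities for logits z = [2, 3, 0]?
p = [0.2595, 0.7054, 0.0351]

exp(z) = [7.389, 20.09, 1]
Sum = 28.47
p = [0.2595, 0.7054, 0.0351]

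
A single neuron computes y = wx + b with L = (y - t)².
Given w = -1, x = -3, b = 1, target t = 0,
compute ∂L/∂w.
∂L/∂w = -24

y = wx + b = (-1)(-3) + 1 = 4
∂L/∂y = 2(y - t) = 2(4 - 0) = 8
∂y/∂w = x = -3
∂L/∂w = ∂L/∂y · ∂y/∂w = 8 × -3 = -24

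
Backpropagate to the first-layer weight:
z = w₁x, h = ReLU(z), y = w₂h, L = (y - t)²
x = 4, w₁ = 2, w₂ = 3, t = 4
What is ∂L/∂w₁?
∂L/∂w₁ = 480

Forward pass:
z = w₁x = 2×4 = 8
h = ReLU(8) = 8
y = w₂h = 3×8 = 24

Backward pass:
∂L/∂y = 2(y - t) = 2(24 - 4) = 40
∂y/∂h = w₂ = 3
∂h/∂z = 1 (ReLU derivative)
∂z/∂w₁ = x = 4

∂L/∂w₁ = 40 × 3 × 1 × 4 = 480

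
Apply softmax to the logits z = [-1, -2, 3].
p = [0.0179, 0.0066, 0.9756]

exp(z) = [0.3679, 0.1353, 20.09]
Sum = 20.59
p = [0.0179, 0.0066, 0.9756]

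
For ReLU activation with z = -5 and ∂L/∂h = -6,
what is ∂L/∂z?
∂L/∂z = 0

h = ReLU(-5) = 0
Since z < 0: ∂h/∂z = 0
∂L/∂z = ∂L/∂h · ∂h/∂z = -6 × 0 = 0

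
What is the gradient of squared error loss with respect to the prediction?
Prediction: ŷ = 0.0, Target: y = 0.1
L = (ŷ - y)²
∂L/∂ŷ = -0.2

∂L/∂ŷ = 2(ŷ - y) = 2(0.0 - 0.1) = 2(-0.1) = -0.2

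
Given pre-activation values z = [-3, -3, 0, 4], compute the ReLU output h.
h = [0, 0, 0, 4]

ReLU applied element-wise: max(0,-3)=0, max(0,-3)=0, max(0,0)=0, max(0,4)=4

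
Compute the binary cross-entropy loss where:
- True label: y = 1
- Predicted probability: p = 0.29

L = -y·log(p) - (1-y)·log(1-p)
L = 1.238

L = -1·log(0.29) - 0·log(0.71) = -log(0.29) = 1.238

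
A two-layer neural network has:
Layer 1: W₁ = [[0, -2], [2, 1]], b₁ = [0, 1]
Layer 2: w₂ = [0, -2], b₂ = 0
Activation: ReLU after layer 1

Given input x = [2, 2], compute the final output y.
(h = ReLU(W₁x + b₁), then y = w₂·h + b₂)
y = -14

Layer 1 pre-activation: z₁ = [-4, 7]
After ReLU: h = [0, 7]
Layer 2 output: y = 0×0 + -2×7 + 0 = -14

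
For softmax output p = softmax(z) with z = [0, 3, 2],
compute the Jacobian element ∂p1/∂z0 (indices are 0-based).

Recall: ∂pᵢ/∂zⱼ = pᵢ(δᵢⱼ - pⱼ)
∂p1/∂z0 = -0.02477

p = softmax(z) = [0.03512, 0.7054, 0.2595]
p1 = 0.7054, p0 = 0.03512

∂p1/∂z0 = -p1 × p0 = -0.7054 × 0.03512 = -0.02477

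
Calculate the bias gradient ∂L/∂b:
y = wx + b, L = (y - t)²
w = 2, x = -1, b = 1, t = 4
∂L/∂b = -10

y = wx + b = (2)(-1) + 1 = -1
∂L/∂y = 2(y - t) = 2(-1 - 4) = -10
∂y/∂b = 1
∂L/∂b = ∂L/∂y · ∂y/∂b = -10 × 1 = -10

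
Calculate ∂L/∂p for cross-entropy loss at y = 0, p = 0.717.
∂L/∂p = 3.534

∂L/∂p = -y/p + (1-y)/(1-p) = 0 + 1/0.283 = 3.534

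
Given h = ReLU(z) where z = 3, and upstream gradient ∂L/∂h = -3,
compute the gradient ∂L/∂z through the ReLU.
∂L/∂z = -3

h = ReLU(3) = 3
Since z > 0: ∂h/∂z = 1
∂L/∂z = ∂L/∂h · ∂h/∂z = -3 × 1 = -3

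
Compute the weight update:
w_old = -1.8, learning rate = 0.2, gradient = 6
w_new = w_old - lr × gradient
w_new = -3

w_new = w - η·∂L/∂w = -1.8 - 0.2×(6) = -1.8 - (1.2) = -3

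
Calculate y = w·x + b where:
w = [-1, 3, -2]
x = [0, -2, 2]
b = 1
y = -9

y = (-1)(0) + (3)(-2) + (-2)(2) + 1 = -9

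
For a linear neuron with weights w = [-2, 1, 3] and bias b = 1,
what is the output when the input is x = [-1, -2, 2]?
y = 7

y = (-2)(-1) + (1)(-2) + (3)(2) + 1 = 7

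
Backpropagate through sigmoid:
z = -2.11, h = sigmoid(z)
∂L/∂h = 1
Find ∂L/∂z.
∂L/∂z = 0.09644

σ(-2.11) = 0.1081
σ'(-2.11) = σ(-2.11)(1 - σ(-2.11)) = 0.1081 × 0.8919 = 0.09644
∂L/∂z = ∂L/∂h · σ'(z) = 1 × 0.09644 = 0.09644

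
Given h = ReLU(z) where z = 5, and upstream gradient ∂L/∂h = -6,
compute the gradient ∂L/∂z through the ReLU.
∂L/∂z = -6

h = ReLU(5) = 5
Since z > 0: ∂h/∂z = 1
∂L/∂z = ∂L/∂h · ∂h/∂z = -6 × 1 = -6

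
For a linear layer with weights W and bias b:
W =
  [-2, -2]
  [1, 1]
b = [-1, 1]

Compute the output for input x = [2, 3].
y = [-11, 6]

Wx = [-2×2 + -2×3, 1×2 + 1×3]
   = [-10, 5]
y = Wx + b = [-10 + -1, 5 + 1] = [-11, 6]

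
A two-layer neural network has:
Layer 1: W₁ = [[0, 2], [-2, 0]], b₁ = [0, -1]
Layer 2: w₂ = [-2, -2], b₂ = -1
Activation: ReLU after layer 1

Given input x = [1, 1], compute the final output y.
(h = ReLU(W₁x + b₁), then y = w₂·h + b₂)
y = -5

Layer 1 pre-activation: z₁ = [2, -3]
After ReLU: h = [2, 0]
Layer 2 output: y = -2×2 + -2×0 + -1 = -5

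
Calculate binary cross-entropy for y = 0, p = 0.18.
L = 0.1985

L = -0·log(0.18) - 1·log(0.82) = -log(0.82) = 0.1985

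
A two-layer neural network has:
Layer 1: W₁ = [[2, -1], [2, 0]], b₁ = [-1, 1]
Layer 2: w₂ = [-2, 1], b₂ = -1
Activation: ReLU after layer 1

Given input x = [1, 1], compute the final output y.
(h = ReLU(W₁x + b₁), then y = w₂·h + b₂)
y = 2

Layer 1 pre-activation: z₁ = [0, 3]
After ReLU: h = [0, 3]
Layer 2 output: y = -2×0 + 1×3 + -1 = 2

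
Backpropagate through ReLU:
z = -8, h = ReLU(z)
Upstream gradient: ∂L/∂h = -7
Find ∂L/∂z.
∂L/∂z = 0

h = ReLU(-8) = 0
Since z < 0: ∂h/∂z = 0
∂L/∂z = ∂L/∂h · ∂h/∂z = -7 × 0 = 0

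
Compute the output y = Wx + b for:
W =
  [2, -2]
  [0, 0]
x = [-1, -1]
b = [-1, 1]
y = [-1, 1]

Wx = [2×-1 + -2×-1, 0×-1 + 0×-1]
   = [0, 0]
y = Wx + b = [0 + -1, 0 + 1] = [-1, 1]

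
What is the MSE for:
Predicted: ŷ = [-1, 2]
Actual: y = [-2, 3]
MSE = 1

MSE = (1/2)((-1--2)² + (2-3)²) = (1/2)(1 + 1) = 1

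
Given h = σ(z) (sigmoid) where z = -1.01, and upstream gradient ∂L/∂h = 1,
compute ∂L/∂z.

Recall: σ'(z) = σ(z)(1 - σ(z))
∂L/∂z = 0.1957

σ(-1.01) = 0.267
σ'(-1.01) = σ(-1.01)(1 - σ(-1.01)) = 0.267 × 0.733 = 0.1957
∂L/∂z = ∂L/∂h · σ'(z) = 1 × 0.1957 = 0.1957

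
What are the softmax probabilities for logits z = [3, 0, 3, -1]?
p = [0.4835, 0.0241, 0.4835, 0.0089]

exp(z) = [20.09, 1, 20.09, 0.3679]
Sum = 41.54
p = [0.4835, 0.0241, 0.4835, 0.0089]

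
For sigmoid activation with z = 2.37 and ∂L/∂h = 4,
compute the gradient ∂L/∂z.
∂L/∂z = 0.3127

σ(2.37) = 0.9145
σ'(2.37) = σ(2.37)(1 - σ(2.37)) = 0.9145 × 0.08549 = 0.07818
∂L/∂z = ∂L/∂h · σ'(z) = 4 × 0.07818 = 0.3127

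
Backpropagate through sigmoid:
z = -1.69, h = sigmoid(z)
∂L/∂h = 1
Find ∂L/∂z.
∂L/∂z = 0.1315

σ(-1.69) = 0.1558
σ'(-1.69) = σ(-1.69)(1 - σ(-1.69)) = 0.1558 × 0.8442 = 0.1315
∂L/∂z = ∂L/∂h · σ'(z) = 1 × 0.1315 = 0.1315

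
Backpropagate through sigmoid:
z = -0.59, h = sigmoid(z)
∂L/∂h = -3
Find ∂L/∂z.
∂L/∂z = -0.6883

σ(-0.59) = 0.3566
σ'(-0.59) = σ(-0.59)(1 - σ(-0.59)) = 0.3566 × 0.6434 = 0.2294
∂L/∂z = ∂L/∂h · σ'(z) = -3 × 0.2294 = -0.6883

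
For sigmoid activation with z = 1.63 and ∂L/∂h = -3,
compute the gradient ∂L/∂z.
∂L/∂z = -0.411

σ(1.63) = 0.8362
σ'(1.63) = σ(1.63)(1 - σ(1.63)) = 0.8362 × 0.1638 = 0.137
∂L/∂z = ∂L/∂h · σ'(z) = -3 × 0.137 = -0.411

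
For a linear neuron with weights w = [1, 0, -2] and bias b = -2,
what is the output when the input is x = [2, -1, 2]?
y = -4

y = (1)(2) + (0)(-1) + (-2)(2) + -2 = -4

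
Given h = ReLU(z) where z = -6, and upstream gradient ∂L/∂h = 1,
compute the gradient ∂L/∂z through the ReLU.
∂L/∂z = 0

h = ReLU(-6) = 0
Since z < 0: ∂h/∂z = 0
∂L/∂z = ∂L/∂h · ∂h/∂z = 1 × 0 = 0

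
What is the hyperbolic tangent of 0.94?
0.7352

tanh(0.94) = (e^(0.94) - e^(-0.94))/(e^(0.94) + e^(-0.94)) = 0.7352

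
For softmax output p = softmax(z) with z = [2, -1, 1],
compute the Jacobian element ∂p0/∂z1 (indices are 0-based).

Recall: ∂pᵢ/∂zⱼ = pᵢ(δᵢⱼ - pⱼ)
∂p0/∂z1 = -0.02477

p = softmax(z) = [0.7054, 0.03512, 0.2595]
p0 = 0.7054, p1 = 0.03512

∂p0/∂z1 = -p0 × p1 = -0.7054 × 0.03512 = -0.02477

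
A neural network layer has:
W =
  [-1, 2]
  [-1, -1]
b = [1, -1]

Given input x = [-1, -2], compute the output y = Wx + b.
y = [-2, 2]

Wx = [-1×-1 + 2×-2, -1×-1 + -1×-2]
   = [-3, 3]
y = Wx + b = [-3 + 1, 3 + -1] = [-2, 2]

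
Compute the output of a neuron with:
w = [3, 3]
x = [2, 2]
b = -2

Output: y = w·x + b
y = 10

y = (3)(2) + (3)(2) + -2 = 10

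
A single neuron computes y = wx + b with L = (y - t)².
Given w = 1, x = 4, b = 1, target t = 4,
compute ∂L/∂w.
∂L/∂w = 8

y = wx + b = (1)(4) + 1 = 5
∂L/∂y = 2(y - t) = 2(5 - 4) = 2
∂y/∂w = x = 4
∂L/∂w = ∂L/∂y · ∂y/∂w = 2 × 4 = 8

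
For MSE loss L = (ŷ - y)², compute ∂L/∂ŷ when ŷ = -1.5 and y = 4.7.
∂L/∂ŷ = -12.4

∂L/∂ŷ = 2(ŷ - y) = 2(-1.5 - 4.7) = 2(-6.2) = -12.4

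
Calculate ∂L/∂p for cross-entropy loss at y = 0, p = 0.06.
∂L/∂p = 1.064

∂L/∂p = -y/p + (1-y)/(1-p) = 0 + 1/0.94 = 1.064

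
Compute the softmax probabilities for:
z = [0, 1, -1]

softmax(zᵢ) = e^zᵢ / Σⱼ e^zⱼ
p = [0.2447, 0.6652, 0.09]

exp(z) = [1, 2.718, 0.3679]
Sum = 4.086
p = [0.2447, 0.6652, 0.09]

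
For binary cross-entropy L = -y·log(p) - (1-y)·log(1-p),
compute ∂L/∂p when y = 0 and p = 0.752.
∂L/∂p = 4.032

∂L/∂p = -y/p + (1-y)/(1-p) = 0 + 1/0.248 = 4.032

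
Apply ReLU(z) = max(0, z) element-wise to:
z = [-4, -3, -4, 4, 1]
h = [0, 0, 0, 4, 1]

ReLU applied element-wise: max(0,-4)=0, max(0,-3)=0, max(0,-4)=0, max(0,4)=4, max(0,1)=1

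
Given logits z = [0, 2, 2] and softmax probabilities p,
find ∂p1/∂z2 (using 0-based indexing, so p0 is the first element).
∂p1/∂z2 = -0.2193

p = softmax(z) = [0.06338, 0.4683, 0.4683]
p1 = 0.4683, p2 = 0.4683

∂p1/∂z2 = -p1 × p2 = -0.4683 × 0.4683 = -0.2193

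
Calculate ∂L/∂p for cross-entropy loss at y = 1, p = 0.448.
∂L/∂p = -2.232

∂L/∂p = -y/p + (1-y)/(1-p) = -1/0.448 + 0 = -2.232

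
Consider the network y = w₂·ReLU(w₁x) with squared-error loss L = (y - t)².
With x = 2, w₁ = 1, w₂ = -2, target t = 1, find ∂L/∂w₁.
∂L/∂w₁ = 40

Forward pass:
z = w₁x = 1×2 = 2
h = ReLU(2) = 2
y = w₂h = -2×2 = -4

Backward pass:
∂L/∂y = 2(y - t) = 2(-4 - 1) = -10
∂y/∂h = w₂ = -2
∂h/∂z = 1 (ReLU derivative)
∂z/∂w₁ = x = 2

∂L/∂w₁ = -10 × -2 × 1 × 2 = 40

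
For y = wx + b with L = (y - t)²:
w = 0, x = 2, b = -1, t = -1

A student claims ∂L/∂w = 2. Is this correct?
Incorrect

y = (0)(2) + -1 = -1
∂L/∂y = 2(y - t) = 2(-1 - -1) = 0
∂y/∂w = x = 2
∂L/∂w = 0 × 2 = 0

Claimed value: 2
Incorrect: The correct gradient is 0.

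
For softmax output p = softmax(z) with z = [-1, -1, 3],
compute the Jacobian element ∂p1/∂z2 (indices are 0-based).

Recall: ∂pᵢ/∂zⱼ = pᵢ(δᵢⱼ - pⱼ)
∂p1/∂z2 = -0.01704

p = softmax(z) = [0.01767, 0.01767, 0.9647]
p1 = 0.01767, p2 = 0.9647

∂p1/∂z2 = -p1 × p2 = -0.01767 × 0.9647 = -0.01704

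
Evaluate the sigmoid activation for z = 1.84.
0.8629

sigmoid(1.84) = 1/(1 + e^(-1.84)) = 1/(1 + 0.1588) = 0.8629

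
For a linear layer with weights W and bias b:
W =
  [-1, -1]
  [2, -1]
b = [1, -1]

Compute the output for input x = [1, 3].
y = [-3, -2]

Wx = [-1×1 + -1×3, 2×1 + -1×3]
   = [-4, -1]
y = Wx + b = [-4 + 1, -1 + -1] = [-3, -2]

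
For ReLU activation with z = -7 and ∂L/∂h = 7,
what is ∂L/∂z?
∂L/∂z = 0

h = ReLU(-7) = 0
Since z < 0: ∂h/∂z = 0
∂L/∂z = ∂L/∂h · ∂h/∂z = 7 × 0 = 0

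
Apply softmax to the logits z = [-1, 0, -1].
p = [0.2119, 0.5761, 0.2119]

exp(z) = [0.3679, 1, 0.3679]
Sum = 1.736
p = [0.2119, 0.5761, 0.2119]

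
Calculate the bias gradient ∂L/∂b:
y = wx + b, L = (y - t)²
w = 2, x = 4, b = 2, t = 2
∂L/∂b = 16

y = wx + b = (2)(4) + 2 = 10
∂L/∂y = 2(y - t) = 2(10 - 2) = 16
∂y/∂b = 1
∂L/∂b = ∂L/∂y · ∂y/∂b = 16 × 1 = 16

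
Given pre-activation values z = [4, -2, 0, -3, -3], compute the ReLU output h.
h = [4, 0, 0, 0, 0]

ReLU applied element-wise: max(0,4)=4, max(0,-2)=0, max(0,0)=0, max(0,-3)=0, max(0,-3)=0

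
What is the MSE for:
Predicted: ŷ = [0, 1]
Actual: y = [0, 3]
MSE = 2

MSE = (1/2)((0-0)² + (1-3)²) = (1/2)(0 + 4) = 2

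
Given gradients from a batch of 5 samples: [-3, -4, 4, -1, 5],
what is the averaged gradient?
Average gradient = 0.2

Average = (1/5)(-3 + -4 + 4 + -1 + 5) = 1/5 = 0.2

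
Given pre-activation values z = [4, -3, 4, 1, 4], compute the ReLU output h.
h = [4, 0, 4, 1, 4]

ReLU applied element-wise: max(0,4)=4, max(0,-3)=0, max(0,4)=4, max(0,1)=1, max(0,4)=4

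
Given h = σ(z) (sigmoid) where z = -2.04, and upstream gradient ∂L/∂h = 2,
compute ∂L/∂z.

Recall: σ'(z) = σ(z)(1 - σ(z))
∂L/∂z = 0.2037

σ(-2.04) = 0.1151
σ'(-2.04) = σ(-2.04)(1 - σ(-2.04)) = 0.1151 × 0.8849 = 0.1018
∂L/∂z = ∂L/∂h · σ'(z) = 2 × 0.1018 = 0.2037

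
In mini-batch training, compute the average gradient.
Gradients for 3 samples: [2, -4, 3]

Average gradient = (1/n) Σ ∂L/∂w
Average gradient = 0.3333

Average = (1/3)(2 + -4 + 3) = 1/3 = 0.3333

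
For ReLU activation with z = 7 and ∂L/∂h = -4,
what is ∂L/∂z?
∂L/∂z = -4

h = ReLU(7) = 7
Since z > 0: ∂h/∂z = 1
∂L/∂z = ∂L/∂h · ∂h/∂z = -4 × 1 = -4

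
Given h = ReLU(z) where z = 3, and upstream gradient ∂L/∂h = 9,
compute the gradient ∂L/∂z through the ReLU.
∂L/∂z = 9

h = ReLU(3) = 3
Since z > 0: ∂h/∂z = 1
∂L/∂z = ∂L/∂h · ∂h/∂z = 9 × 1 = 9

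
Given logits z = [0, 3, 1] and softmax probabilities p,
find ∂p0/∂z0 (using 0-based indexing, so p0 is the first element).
∂p0/∂z0 = 0.04025

p = softmax(z) = [0.04201, 0.8438, 0.1142]
p0 = 0.04201

∂p0/∂z0 = p0(1 - p0) = 0.04201 × (1 - 0.04201) = 0.04025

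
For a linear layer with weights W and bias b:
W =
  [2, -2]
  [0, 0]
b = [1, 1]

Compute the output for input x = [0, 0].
y = [1, 1]

Wx = [2×0 + -2×0, 0×0 + 0×0]
   = [0, 0]
y = Wx + b = [0 + 1, 0 + 1] = [1, 1]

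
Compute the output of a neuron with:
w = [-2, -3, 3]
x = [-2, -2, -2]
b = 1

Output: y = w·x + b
y = 5

y = (-2)(-2) + (-3)(-2) + (3)(-2) + 1 = 5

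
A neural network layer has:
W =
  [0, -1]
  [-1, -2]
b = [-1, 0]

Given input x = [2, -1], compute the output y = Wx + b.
y = [0, 0]

Wx = [0×2 + -1×-1, -1×2 + -2×-1]
   = [1, 0]
y = Wx + b = [1 + -1, 0 + 0] = [0, 0]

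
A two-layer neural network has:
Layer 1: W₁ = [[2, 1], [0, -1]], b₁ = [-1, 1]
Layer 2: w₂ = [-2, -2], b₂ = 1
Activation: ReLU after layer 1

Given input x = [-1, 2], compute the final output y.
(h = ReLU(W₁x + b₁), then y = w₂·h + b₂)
y = 1

Layer 1 pre-activation: z₁ = [-1, -1]
After ReLU: h = [0, 0]
Layer 2 output: y = -2×0 + -2×0 + 1 = 1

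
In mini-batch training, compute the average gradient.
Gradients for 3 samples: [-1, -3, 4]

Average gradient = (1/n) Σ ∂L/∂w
Average gradient = 0

Average = (1/3)(-1 + -3 + 4) = 0/3 = 0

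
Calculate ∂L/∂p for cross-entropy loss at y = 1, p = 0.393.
∂L/∂p = -2.545

∂L/∂p = -y/p + (1-y)/(1-p) = -1/0.393 + 0 = -2.545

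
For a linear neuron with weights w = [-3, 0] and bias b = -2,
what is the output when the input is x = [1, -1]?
y = -5

y = (-3)(1) + (0)(-1) + -2 = -5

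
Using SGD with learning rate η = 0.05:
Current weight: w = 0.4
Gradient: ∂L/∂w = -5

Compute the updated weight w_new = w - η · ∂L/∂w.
w_new = 0.65

w_new = w - η·∂L/∂w = 0.4 - 0.05×(-5) = 0.4 - (-0.25) = 0.65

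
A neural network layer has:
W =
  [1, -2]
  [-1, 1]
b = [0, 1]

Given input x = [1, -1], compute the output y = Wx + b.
y = [3, -1]

Wx = [1×1 + -2×-1, -1×1 + 1×-1]
   = [3, -2]
y = Wx + b = [3 + 0, -2 + 1] = [3, -1]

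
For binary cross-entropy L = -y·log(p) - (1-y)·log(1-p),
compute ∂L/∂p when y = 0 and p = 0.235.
∂L/∂p = 1.307

∂L/∂p = -y/p + (1-y)/(1-p) = 0 + 1/0.765 = 1.307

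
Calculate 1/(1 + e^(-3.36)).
0.9664

sigmoid(3.36) = 1/(1 + e^(-3.36)) = 1/(1 + 0.03474) = 0.9664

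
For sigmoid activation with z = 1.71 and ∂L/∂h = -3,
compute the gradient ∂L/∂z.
∂L/∂z = -0.3891

σ(1.71) = 0.8468
σ'(1.71) = σ(1.71)(1 - σ(1.71)) = 0.8468 × 0.1532 = 0.1297
∂L/∂z = ∂L/∂h · σ'(z) = -3 × 0.1297 = -0.3891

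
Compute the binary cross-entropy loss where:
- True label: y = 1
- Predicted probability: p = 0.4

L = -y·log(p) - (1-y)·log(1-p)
L = 0.9163

L = -1·log(0.4) - 0·log(0.6) = -log(0.4) = 0.9163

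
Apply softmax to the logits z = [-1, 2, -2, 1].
p = [0.0347, 0.6964, 0.0128, 0.2562]

exp(z) = [0.3679, 7.389, 0.1353, 2.718]
Sum = 10.61
p = [0.0347, 0.6964, 0.0128, 0.2562]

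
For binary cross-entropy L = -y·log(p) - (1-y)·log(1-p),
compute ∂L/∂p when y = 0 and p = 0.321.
∂L/∂p = 1.473

∂L/∂p = -y/p + (1-y)/(1-p) = 0 + 1/0.679 = 1.473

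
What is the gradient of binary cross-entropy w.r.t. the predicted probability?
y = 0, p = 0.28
∂L/∂p = 1.389

∂L/∂p = -y/p + (1-y)/(1-p) = 0 + 1/0.72 = 1.389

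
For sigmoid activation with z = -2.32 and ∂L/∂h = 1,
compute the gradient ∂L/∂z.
∂L/∂z = 0.08147

σ(-2.32) = 0.08948
σ'(-2.32) = σ(-2.32)(1 - σ(-2.32)) = 0.08948 × 0.9105 = 0.08147
∂L/∂z = ∂L/∂h · σ'(z) = 1 × 0.08147 = 0.08147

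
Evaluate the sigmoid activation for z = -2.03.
0.1161

sigmoid(-2.03) = 1/(1 + e^(2.03)) = 1/(1 + 7.614) = 0.1161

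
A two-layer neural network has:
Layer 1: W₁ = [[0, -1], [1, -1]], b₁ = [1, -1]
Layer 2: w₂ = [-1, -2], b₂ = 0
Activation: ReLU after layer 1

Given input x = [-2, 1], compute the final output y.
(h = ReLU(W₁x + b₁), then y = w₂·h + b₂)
y = 0

Layer 1 pre-activation: z₁ = [0, -4]
After ReLU: h = [0, 0]
Layer 2 output: y = -1×0 + -2×0 + 0 = 0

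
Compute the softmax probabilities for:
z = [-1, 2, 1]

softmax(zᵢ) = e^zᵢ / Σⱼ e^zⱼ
p = [0.0351, 0.7054, 0.2595]

exp(z) = [0.3679, 7.389, 2.718]
Sum = 10.48
p = [0.0351, 0.7054, 0.2595]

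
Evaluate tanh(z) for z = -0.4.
-0.3799

tanh(-0.4) = (e^(-0.4) - e^(0.4))/(e^(-0.4) + e^(0.4)) = -0.3799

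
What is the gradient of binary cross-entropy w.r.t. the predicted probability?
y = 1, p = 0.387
∂L/∂p = -2.584

∂L/∂p = -y/p + (1-y)/(1-p) = -1/0.387 + 0 = -2.584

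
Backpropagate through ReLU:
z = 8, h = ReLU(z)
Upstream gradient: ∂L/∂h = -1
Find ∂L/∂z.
∂L/∂z = -1

h = ReLU(8) = 8
Since z > 0: ∂h/∂z = 1
∂L/∂z = ∂L/∂h · ∂h/∂z = -1 × 1 = -1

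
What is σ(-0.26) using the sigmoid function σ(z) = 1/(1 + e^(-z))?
0.4354

sigmoid(-0.26) = 1/(1 + e^(0.26)) = 1/(1 + 1.297) = 0.4354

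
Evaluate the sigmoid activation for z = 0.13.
0.5325

sigmoid(0.13) = 1/(1 + e^(-0.13)) = 1/(1 + 0.8781) = 0.5325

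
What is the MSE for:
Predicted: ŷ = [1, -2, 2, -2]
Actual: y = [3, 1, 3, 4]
MSE = 12.5

MSE = (1/4)((1-3)² + (-2-1)² + (2-3)² + (-2-4)²) = (1/4)(4 + 9 + 1 + 36) = 12.5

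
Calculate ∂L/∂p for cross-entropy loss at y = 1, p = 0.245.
∂L/∂p = -4.082

∂L/∂p = -y/p + (1-y)/(1-p) = -1/0.245 + 0 = -4.082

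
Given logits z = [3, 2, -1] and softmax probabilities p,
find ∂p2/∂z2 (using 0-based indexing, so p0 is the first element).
∂p2/∂z2 = 0.01304

p = softmax(z) = [0.7214, 0.2654, 0.01321]
p2 = 0.01321

∂p2/∂z2 = p2(1 - p2) = 0.01321 × (1 - 0.01321) = 0.01304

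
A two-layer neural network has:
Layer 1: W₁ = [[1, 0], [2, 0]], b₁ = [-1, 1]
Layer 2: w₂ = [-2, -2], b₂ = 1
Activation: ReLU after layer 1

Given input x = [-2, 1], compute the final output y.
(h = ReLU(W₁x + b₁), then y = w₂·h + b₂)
y = 1

Layer 1 pre-activation: z₁ = [-3, -3]
After ReLU: h = [0, 0]
Layer 2 output: y = -2×0 + -2×0 + 1 = 1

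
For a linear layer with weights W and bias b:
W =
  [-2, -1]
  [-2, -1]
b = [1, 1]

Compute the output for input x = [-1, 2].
y = [1, 1]

Wx = [-2×-1 + -1×2, -2×-1 + -1×2]
   = [0, 0]
y = Wx + b = [0 + 1, 0 + 1] = [1, 1]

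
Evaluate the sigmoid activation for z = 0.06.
0.515

sigmoid(0.06) = 1/(1 + e^(-0.06)) = 1/(1 + 0.9418) = 0.515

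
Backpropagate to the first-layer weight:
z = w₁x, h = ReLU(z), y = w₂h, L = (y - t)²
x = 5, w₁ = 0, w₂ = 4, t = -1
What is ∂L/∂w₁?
∂L/∂w₁ = 0

Forward pass:
z = w₁x = 0×5 = 0
h = ReLU(0) = 0
y = w₂h = 4×0 = 0

Backward pass:
∂L/∂y = 2(y - t) = 2(0 - -1) = 2
∂y/∂h = w₂ = 4
∂h/∂z = 0 (ReLU derivative)
∂z/∂w₁ = x = 5

∂L/∂w₁ = 2 × 4 × 0 × 5 = 0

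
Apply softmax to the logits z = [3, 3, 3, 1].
p = [0.3189, 0.3189, 0.3189, 0.0432]

exp(z) = [20.09, 20.09, 20.09, 2.718]
Sum = 62.97
p = [0.3189, 0.3189, 0.3189, 0.0432]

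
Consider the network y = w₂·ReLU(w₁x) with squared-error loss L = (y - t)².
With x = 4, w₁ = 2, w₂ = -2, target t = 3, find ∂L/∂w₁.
∂L/∂w₁ = 304

Forward pass:
z = w₁x = 2×4 = 8
h = ReLU(8) = 8
y = w₂h = -2×8 = -16

Backward pass:
∂L/∂y = 2(y - t) = 2(-16 - 3) = -38
∂y/∂h = w₂ = -2
∂h/∂z = 1 (ReLU derivative)
∂z/∂w₁ = x = 4

∂L/∂w₁ = -38 × -2 × 1 × 4 = 304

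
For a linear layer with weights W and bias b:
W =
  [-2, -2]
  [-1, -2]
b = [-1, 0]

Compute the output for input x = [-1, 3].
y = [-5, -5]

Wx = [-2×-1 + -2×3, -1×-1 + -2×3]
   = [-4, -5]
y = Wx + b = [-4 + -1, -5 + 0] = [-5, -5]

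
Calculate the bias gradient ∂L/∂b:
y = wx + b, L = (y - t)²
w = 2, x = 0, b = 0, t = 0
∂L/∂b = 0

y = wx + b = (2)(0) + 0 = 0
∂L/∂y = 2(y - t) = 2(0 - 0) = 0
∂y/∂b = 1
∂L/∂b = ∂L/∂y · ∂y/∂b = 0 × 1 = 0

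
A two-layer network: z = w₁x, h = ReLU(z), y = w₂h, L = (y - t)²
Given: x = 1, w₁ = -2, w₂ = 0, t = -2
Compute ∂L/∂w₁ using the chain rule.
∂L/∂w₁ = 0

Forward pass:
z = w₁x = -2×1 = -2
h = ReLU(-2) = 0
y = w₂h = 0×0 = 0

Backward pass:
∂L/∂y = 2(y - t) = 2(0 - -2) = 4
∂y/∂h = w₂ = 0
∂h/∂z = 0 (ReLU derivative)
∂z/∂w₁ = x = 1

∂L/∂w₁ = 4 × 0 × 0 × 1 = 0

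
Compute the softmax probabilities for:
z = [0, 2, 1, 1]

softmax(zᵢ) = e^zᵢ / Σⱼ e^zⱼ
p = [0.0723, 0.5344, 0.1966, 0.1966]

exp(z) = [1, 7.389, 2.718, 2.718]
Sum = 13.83
p = [0.0723, 0.5344, 0.1966, 0.1966]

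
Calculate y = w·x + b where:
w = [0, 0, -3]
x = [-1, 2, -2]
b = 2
y = 8

y = (0)(-1) + (0)(2) + (-3)(-2) + 2 = 8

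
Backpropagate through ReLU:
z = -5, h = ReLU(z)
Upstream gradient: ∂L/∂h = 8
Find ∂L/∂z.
∂L/∂z = 0

h = ReLU(-5) = 0
Since z < 0: ∂h/∂z = 0
∂L/∂z = ∂L/∂h · ∂h/∂z = 8 × 0 = 0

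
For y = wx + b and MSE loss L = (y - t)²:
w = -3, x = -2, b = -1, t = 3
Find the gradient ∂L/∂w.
∂L/∂w = -8

y = wx + b = (-3)(-2) + -1 = 5
∂L/∂y = 2(y - t) = 2(5 - 3) = 4
∂y/∂w = x = -2
∂L/∂w = ∂L/∂y · ∂y/∂w = 4 × -2 = -8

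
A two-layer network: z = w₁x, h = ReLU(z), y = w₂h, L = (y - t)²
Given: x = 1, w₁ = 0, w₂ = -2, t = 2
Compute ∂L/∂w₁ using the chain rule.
∂L/∂w₁ = 0

Forward pass:
z = w₁x = 0×1 = 0
h = ReLU(0) = 0
y = w₂h = -2×0 = 0

Backward pass:
∂L/∂y = 2(y - t) = 2(0 - 2) = -4
∂y/∂h = w₂ = -2
∂h/∂z = 0 (ReLU derivative)
∂z/∂w₁ = x = 1

∂L/∂w₁ = -4 × -2 × 0 × 1 = 0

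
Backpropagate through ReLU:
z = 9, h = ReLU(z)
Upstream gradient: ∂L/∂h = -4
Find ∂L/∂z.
∂L/∂z = -4

h = ReLU(9) = 9
Since z > 0: ∂h/∂z = 1
∂L/∂z = ∂L/∂h · ∂h/∂z = -4 × 1 = -4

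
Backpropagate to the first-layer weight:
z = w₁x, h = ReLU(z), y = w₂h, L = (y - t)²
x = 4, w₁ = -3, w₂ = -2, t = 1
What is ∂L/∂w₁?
∂L/∂w₁ = 0

Forward pass:
z = w₁x = -3×4 = -12
h = ReLU(-12) = 0
y = w₂h = -2×0 = 0

Backward pass:
∂L/∂y = 2(y - t) = 2(0 - 1) = -2
∂y/∂h = w₂ = -2
∂h/∂z = 0 (ReLU derivative)
∂z/∂w₁ = x = 4

∂L/∂w₁ = -2 × -2 × 0 × 4 = 0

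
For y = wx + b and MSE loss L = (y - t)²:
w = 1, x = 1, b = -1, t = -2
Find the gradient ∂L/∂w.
∂L/∂w = 4

y = wx + b = (1)(1) + -1 = 0
∂L/∂y = 2(y - t) = 2(0 - -2) = 4
∂y/∂w = x = 1
∂L/∂w = ∂L/∂y · ∂y/∂w = 4 × 1 = 4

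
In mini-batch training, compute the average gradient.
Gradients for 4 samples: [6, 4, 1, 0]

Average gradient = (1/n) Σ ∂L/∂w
Average gradient = 2.75

Average = (1/4)(6 + 4 + 1 + 0) = 11/4 = 2.75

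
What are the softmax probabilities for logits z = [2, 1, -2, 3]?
p = [0.2436, 0.0896, 0.0045, 0.6623]

exp(z) = [7.389, 2.718, 0.1353, 20.09]
Sum = 30.33
p = [0.2436, 0.0896, 0.0045, 0.6623]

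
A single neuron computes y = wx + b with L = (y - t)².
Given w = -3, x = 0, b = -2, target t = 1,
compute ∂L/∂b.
∂L/∂b = -6

y = wx + b = (-3)(0) + -2 = -2
∂L/∂y = 2(y - t) = 2(-2 - 1) = -6
∂y/∂b = 1
∂L/∂b = ∂L/∂y · ∂y/∂b = -6 × 1 = -6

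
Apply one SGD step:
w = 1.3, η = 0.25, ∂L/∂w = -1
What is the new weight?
w_new = 1.55

w_new = w - η·∂L/∂w = 1.3 - 0.25×(-1) = 1.3 - (-0.25) = 1.55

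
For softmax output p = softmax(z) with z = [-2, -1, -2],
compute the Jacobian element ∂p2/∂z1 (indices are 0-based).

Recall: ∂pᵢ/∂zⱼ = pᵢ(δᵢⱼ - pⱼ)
∂p2/∂z1 = -0.1221

p = softmax(z) = [0.2119, 0.5761, 0.2119]
p2 = 0.2119, p1 = 0.5761

∂p2/∂z1 = -p2 × p1 = -0.2119 × 0.5761 = -0.1221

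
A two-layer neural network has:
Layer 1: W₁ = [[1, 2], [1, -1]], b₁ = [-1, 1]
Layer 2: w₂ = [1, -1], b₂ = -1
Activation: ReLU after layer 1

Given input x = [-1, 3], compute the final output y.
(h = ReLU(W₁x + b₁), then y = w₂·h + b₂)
y = 3

Layer 1 pre-activation: z₁ = [4, -3]
After ReLU: h = [4, 0]
Layer 2 output: y = 1×4 + -1×0 + -1 = 3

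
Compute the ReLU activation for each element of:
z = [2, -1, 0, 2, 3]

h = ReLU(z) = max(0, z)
h = [2, 0, 0, 2, 3]

ReLU applied element-wise: max(0,2)=2, max(0,-1)=0, max(0,0)=0, max(0,2)=2, max(0,3)=3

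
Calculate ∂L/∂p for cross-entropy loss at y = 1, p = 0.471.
∂L/∂p = -2.123

∂L/∂p = -y/p + (1-y)/(1-p) = -1/0.471 + 0 = -2.123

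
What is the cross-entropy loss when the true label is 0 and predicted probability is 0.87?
L = 2.04

L = -0·log(0.87) - 1·log(0.13) = -log(0.13) = 2.04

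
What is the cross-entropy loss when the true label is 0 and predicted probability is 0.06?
L = 0.06188

L = -0·log(0.06) - 1·log(0.94) = -log(0.94) = 0.06188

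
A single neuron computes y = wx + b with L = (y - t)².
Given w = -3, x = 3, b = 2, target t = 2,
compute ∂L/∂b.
∂L/∂b = -18

y = wx + b = (-3)(3) + 2 = -7
∂L/∂y = 2(y - t) = 2(-7 - 2) = -18
∂y/∂b = 1
∂L/∂b = ∂L/∂y · ∂y/∂b = -18 × 1 = -18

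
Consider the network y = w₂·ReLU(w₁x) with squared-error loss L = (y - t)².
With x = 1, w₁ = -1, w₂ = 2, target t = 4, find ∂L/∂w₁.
∂L/∂w₁ = 0

Forward pass:
z = w₁x = -1×1 = -1
h = ReLU(-1) = 0
y = w₂h = 2×0 = 0

Backward pass:
∂L/∂y = 2(y - t) = 2(0 - 4) = -8
∂y/∂h = w₂ = 2
∂h/∂z = 0 (ReLU derivative)
∂z/∂w₁ = x = 1

∂L/∂w₁ = -8 × 2 × 0 × 1 = 0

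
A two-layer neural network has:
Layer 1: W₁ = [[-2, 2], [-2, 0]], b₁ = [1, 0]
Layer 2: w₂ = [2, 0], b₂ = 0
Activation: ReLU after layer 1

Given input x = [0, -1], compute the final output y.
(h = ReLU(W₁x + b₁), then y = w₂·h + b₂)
y = 0

Layer 1 pre-activation: z₁ = [-1, 0]
After ReLU: h = [0, 0]
Layer 2 output: y = 2×0 + 0×0 + 0 = 0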